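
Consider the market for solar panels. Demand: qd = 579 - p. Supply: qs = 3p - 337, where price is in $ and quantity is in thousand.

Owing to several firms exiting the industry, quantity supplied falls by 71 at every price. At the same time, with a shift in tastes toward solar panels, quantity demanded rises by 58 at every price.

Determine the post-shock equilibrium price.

Initially, 579 - p = 3p - 337, so 916 = 4p and p = 229, q = 350.
The shock moves the curves to qd = 637 - p and qs = 3p - 408.
Equate the new curves: 637 - p = 3p - 408, giving 1045 = 4p, p = 261.25, q = 375.75.

261.25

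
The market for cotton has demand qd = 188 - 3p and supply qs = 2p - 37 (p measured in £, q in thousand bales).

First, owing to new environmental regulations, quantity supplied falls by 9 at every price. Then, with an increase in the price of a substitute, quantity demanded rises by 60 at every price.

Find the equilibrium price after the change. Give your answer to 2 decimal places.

58.80

Initially, 188 - 3p = 2p - 37, so 225 = 5p and p = 45, q = 53.
After the shift, demand is qd = 248 - 3p and supply is qs = 2p - 46.
New equilibrium: 248 - 3p = 2p - 46 ⇒ 294 = 5p ⇒ p = 58.8, q = 71.6.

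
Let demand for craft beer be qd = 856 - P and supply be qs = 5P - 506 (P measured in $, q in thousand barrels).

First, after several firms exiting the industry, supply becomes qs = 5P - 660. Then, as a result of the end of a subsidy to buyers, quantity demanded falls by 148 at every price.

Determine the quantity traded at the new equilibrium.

480

Solve the original market: 856 - P = 5P - 506, hence P = 227 and q = 629.
The new curves are qd = 708 - P (demand) and qs = 5P - 660 (supply).
Setting them equal: 708 - P = 5P - 660 → 1368 = 6P, so P = 228 and q = 480.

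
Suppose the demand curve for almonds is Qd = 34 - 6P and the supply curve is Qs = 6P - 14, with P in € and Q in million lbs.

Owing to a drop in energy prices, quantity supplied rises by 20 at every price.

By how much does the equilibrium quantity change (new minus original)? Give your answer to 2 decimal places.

Original equilibrium: 34 - 6P = 6P - 14 gives 48 = 12P, so P = 4 and Q = 10.
With the change applied: demand Qd = 34 - 6P, supply Qs = 6P + 6.
Clearing the new market: 34 - 6P = 6P + 6, so P = 7/3 ≈ 2.3333 and Q = 20.
ΔQ = 20 − 10 = +10.00.

+10.00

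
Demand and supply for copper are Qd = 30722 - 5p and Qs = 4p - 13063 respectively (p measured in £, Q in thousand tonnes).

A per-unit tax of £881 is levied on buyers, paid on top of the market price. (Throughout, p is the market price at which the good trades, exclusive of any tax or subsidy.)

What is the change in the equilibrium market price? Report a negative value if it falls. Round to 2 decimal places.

Solve the original market: 30722 - 5p = 4p - 13063, hence p = 4865 and Q = 6397.
Since buyers pay the price plus the tax, the effective demand curve becomes Qd = 26317 - 5p.
Setting them equal: 26317 - 5p = 4p - 13063 → 39380 = 9p, so p = 39380/9 ≈ 4375.5556 and Q = 39953/9 ≈ 4439.2222.
Δp = 4375.5556 − 4865 = -489.44.

-489.44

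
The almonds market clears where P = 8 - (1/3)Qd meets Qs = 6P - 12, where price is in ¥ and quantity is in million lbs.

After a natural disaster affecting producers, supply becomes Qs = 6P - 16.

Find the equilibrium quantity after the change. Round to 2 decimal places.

Before the shock: 24 - 3P = 6P - 12 ⇒ 36 = 9P ⇒ P = 4, Q = 12.
The new curves are Qd = 24 - 3P (demand) and Qs = 6P - 16 (supply).
Equate the new curves: 24 - 3P = 6P - 16, giving 40 = 9P, P = 40/9 ≈ 4.4444, Q = 32/3 ≈ 10.6667.

10.67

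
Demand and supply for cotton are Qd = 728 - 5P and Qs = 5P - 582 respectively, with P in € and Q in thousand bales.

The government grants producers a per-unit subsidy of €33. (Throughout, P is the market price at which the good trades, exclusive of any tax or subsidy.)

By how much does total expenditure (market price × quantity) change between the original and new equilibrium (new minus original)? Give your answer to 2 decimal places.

+8241.75

Initially, 728 - 5P = 5P - 582, so 1310 = 10P and P = 131, Q = 73.
Since sellers receive the price plus the subsidy, the effective supply curve becomes Qs = 5P - 417.
Setting them equal: 728 - 5P = 5P - 417 → 1145 = 10P, so P = 114.5 and Q = 155.5.
Expenditure moves from 131×73 = 9563 to 114.5×155.5 = 17804.75; change = +8241.75.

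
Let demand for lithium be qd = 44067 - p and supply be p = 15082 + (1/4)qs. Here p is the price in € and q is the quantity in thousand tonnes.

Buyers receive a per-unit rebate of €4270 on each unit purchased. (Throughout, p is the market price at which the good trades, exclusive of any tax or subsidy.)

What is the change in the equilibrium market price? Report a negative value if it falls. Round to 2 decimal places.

+854.00

Before the shock: 44067 - p = 4p - 60328 ⇒ 104395 = 5p ⇒ p = 20879, q = 23188.
Since buyers' out-of-pocket price is the market price minus the rebate, the effective demand curve becomes qd = 48337 - p.
Setting them equal: 48337 - p = 4p - 60328 → 108665 = 5p, so p = 21733 and q = 26604.
Δp = 21733 − 20879 = +854.00.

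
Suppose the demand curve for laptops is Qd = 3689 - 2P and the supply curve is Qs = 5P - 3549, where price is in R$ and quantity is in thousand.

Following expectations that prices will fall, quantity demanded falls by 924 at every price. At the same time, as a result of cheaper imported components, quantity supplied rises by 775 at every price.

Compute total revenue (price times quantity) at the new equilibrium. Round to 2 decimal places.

935638.84

Before the shock: 3689 - 2P = 5P - 3549 ⇒ 7238 = 7P ⇒ P = 1034, Q = 1621.
The shock moves the curves to Qd = 2765 - 2P and Qs = 5P - 2774.
Setting them equal: 2765 - 2P = 5P - 2774 → 5539 = 7P, so P = 5539/7 ≈ 791.2857 and Q = 8277/7 ≈ 1182.4286.
New expenditure = 791.2857 × 1182.4286 = 935638.84.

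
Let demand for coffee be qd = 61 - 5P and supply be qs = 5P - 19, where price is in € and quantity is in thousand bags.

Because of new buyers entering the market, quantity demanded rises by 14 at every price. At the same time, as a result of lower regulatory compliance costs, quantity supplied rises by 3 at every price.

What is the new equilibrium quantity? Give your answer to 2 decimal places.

29.50

Solve the original market: 61 - 5P = 5P - 19, hence P = 8 and q = 21.
The shock moves the curves to qd = 75 - 5P and qs = 5P - 16.
Setting them equal: 75 - 5P = 5P - 16 → 91 = 10P, so P = 9.1 and q = 29.5.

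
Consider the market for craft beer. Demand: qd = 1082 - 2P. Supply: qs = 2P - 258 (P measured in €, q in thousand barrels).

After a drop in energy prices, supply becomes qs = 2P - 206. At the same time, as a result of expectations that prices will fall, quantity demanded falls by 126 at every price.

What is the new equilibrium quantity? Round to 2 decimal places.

375.00

Before the shock: 1082 - 2P = 2P - 258 ⇒ 1340 = 4P ⇒ P = 335, q = 412.
After the shift, demand is qd = 956 - 2P and supply is qs = 2P - 206.
New equilibrium: 956 - 2P = 2P - 206 ⇒ 1162 = 4P ⇒ P = 290.5, q = 375.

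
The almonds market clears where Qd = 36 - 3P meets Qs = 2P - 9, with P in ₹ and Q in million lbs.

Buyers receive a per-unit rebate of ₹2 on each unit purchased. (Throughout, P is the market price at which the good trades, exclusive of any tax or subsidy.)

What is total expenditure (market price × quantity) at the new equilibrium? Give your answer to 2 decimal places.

116.28

Solve the original market: 36 - 3P = 2P - 9, hence P = 9 and Q = 9.
Since buyers' out-of-pocket price is the market price minus the rebate, the effective demand curve becomes Qd = 42 - 3P.
Equate the new curves: 42 - 3P = 2P - 9, giving 51 = 5P, P = 10.2, Q = 11.4.
New expenditure = 10.2 × 11.4 = 116.28.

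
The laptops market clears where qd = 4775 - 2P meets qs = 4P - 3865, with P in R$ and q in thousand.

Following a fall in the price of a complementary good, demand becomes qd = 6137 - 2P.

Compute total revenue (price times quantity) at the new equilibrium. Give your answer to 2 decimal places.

4672601.00

Initially, 4775 - 2P = 4P - 3865, so 8640 = 6P and P = 1440, q = 1895.
The new curves are qd = 6137 - 2P (demand) and qs = 4P - 3865 (supply).
New equilibrium: 6137 - 2P = 4P - 3865 ⇒ 10002 = 6P ⇒ P = 1667, q = 2803.
New expenditure = 1667 × 2803 = 4672601.00.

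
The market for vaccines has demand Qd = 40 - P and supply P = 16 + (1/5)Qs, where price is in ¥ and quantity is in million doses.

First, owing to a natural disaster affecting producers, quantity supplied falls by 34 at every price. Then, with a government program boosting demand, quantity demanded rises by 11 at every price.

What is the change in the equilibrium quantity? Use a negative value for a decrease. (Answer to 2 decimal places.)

+3.50

Solve the original market: 40 - P = 5P - 80, hence P = 20 and Q = 20.
With the change applied: demand Qd = 51 - P, supply Qs = 5P - 114.
Clearing the new market: 51 - P = 5P - 114, so P = 27.5 and Q = 23.5.
ΔQ = 23.5 − 20 = +3.50.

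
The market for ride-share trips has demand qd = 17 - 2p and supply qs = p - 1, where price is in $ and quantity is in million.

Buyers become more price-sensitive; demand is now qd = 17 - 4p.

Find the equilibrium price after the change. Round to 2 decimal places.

3.60

Original equilibrium: 17 - 2p = p - 1 gives 18 = 3p, so p = 6 and q = 5.
The shock moves the curves to qd = 17 - 4p and qs = p - 1.
Clearing the new market: 17 - 4p = p - 1, so p = 3.6 and q = 2.6.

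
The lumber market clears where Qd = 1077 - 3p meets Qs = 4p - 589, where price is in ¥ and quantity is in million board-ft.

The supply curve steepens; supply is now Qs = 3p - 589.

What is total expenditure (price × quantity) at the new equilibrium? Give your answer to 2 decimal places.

67750.67

Solve the original market: 1077 - 3p = 4p - 589, hence p = 238 and Q = 363.
The new curves are Qd = 1077 - 3p (demand) and Qs = 3p - 589 (supply).
Clearing the new market: 1077 - 3p = 3p - 589, so p = 833/3 ≈ 277.6667 and Q = 244.
New expenditure = 277.6667 × 244 = 67750.67.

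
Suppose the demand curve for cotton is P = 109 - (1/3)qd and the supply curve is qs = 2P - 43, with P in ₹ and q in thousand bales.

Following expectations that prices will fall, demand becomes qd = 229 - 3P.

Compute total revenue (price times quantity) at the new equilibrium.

3579.52

Original equilibrium: 327 - 3P = 2P - 43 gives 370 = 5P, so P = 74 and q = 105.
The shock moves the curves to qd = 229 - 3P and qs = 2P - 43.
Setting them equal: 229 - 3P = 2P - 43 → 272 = 5P, so P = 54.4 and q = 65.8.
New expenditure = 54.4 × 65.8 = 3579.52.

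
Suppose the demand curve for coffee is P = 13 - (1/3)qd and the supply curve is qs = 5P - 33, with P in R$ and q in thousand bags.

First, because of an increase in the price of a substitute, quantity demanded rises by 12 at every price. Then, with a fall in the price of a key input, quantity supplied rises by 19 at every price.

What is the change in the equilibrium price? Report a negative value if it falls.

Before the shock: 39 - 3P = 5P - 33 ⇒ 72 = 8P ⇒ P = 9, q = 12.
The shock moves the curves to qd = 51 - 3P and qs = 5P - 14.
New equilibrium: 51 - 3P = 5P - 14 ⇒ 65 = 8P ⇒ P = 8.125, q = 26.625.
ΔP = 8.125 − 9 = -0.875.

-0.875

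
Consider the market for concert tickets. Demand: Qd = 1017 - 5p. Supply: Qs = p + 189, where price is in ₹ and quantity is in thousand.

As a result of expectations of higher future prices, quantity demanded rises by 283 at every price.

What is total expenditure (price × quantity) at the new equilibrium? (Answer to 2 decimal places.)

69283.19

Before the shock: 1017 - 5p = p + 189 ⇒ 828 = 6p ⇒ p = 138, Q = 327.
The new curves are Qd = 1300 - 5p (demand) and Qs = p + 189 (supply).
Equate the new curves: 1300 - 5p = p + 189, giving 1111 = 6p, p = 1111/6 ≈ 185.1667, Q = 2245/6 ≈ 374.1667.
New expenditure = 185.1667 × 374.1667 = 69283.19.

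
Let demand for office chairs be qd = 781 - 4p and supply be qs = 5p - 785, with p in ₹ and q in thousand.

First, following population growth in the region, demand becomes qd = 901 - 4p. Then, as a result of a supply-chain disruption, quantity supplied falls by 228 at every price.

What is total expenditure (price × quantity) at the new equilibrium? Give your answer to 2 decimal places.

Original equilibrium: 781 - 4p = 5p - 785 gives 1566 = 9p, so p = 174 and q = 85.
The new curves are qd = 901 - 4p (demand) and qs = 5p - 1013 (supply).
New equilibrium: 901 - 4p = 5p - 1013 ⇒ 1914 = 9p ⇒ p = 638/3 ≈ 212.6667, q = 151/3 ≈ 50.3333.
New expenditure = 212.6667 × 50.3333 = 10704.22.

10704.22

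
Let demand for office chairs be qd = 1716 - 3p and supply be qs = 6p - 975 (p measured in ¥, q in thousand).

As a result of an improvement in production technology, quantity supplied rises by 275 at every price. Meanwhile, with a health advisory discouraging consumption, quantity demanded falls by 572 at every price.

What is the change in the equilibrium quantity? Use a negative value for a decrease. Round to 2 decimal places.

-289.67

Initially, 1716 - 3p = 6p - 975, so 2691 = 9p and p = 299, q = 819.
After the shift, demand is qd = 1144 - 3p and supply is qs = 6p - 700.
Clearing the new market: 1144 - 3p = 6p - 700, so p = 1844/9 ≈ 204.8889 and q = 1588/3 ≈ 529.3333.
Δq = 529.3333 − 819 = -289.67.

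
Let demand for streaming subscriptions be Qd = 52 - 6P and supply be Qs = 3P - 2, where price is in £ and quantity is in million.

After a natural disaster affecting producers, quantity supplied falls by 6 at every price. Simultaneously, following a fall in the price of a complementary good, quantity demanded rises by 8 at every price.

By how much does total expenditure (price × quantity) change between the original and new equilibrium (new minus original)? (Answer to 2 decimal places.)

Solve the original market: 52 - 6P = 3P - 2, hence P = 6 and Q = 16.
After the shift, demand is Qd = 60 - 6P and supply is Qs = 3P - 8.
Clearing the new market: 60 - 6P = 3P - 8, so P = 68/9 ≈ 7.5556 and Q = 44/3 ≈ 14.6667.
Expenditure moves from 6×16 = 96 to 7.5556×14.6667 = 110.8148; change = +14.81.

+14.81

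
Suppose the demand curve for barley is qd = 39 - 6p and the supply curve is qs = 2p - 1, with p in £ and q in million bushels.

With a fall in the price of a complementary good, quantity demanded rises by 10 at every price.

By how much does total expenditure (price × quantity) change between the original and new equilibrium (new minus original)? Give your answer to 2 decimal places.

+26.88

Initially, 39 - 6p = 2p - 1, so 40 = 8p and p = 5, q = 9.
After the shift, demand is qd = 49 - 6p and supply is qs = 2p - 1.
Equate the new curves: 49 - 6p = 2p - 1, giving 50 = 8p, p = 6.25, q = 11.5.
Expenditure moves from 5×9 = 45 to 6.25×11.5 = 71.875; change = +26.88.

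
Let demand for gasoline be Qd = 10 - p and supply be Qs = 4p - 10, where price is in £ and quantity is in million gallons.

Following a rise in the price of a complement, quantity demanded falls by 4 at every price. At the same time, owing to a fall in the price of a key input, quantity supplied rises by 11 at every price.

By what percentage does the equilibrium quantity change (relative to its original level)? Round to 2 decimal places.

-16.67

Before the shock: 10 - p = 4p - 10 ⇒ 20 = 5p ⇒ p = 4, Q = 6.
With the change applied: demand Qd = 6 - p, supply Qs = 4p + 1.
Equate the new curves: 6 - p = 4p + 1, giving 5 = 5p, p = 1, Q = 5.
%ΔQ = (5 − 6) / 6 × 100 = -16.67%.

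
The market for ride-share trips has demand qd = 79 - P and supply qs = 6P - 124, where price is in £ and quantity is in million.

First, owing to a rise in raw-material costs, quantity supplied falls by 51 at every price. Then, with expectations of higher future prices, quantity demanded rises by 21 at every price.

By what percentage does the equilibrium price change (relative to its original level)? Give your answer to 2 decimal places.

+35.47

Original equilibrium: 79 - P = 6P - 124 gives 203 = 7P, so P = 29 and q = 50.
After the shift, demand is qd = 100 - P and supply is qs = 6P - 175.
Equate the new curves: 100 - P = 6P - 175, giving 275 = 7P, P = 275/7 ≈ 39.2857, q = 425/7 ≈ 60.7143.
%ΔP = (39.2857 − 29) / 29 × 100 = +35.47%.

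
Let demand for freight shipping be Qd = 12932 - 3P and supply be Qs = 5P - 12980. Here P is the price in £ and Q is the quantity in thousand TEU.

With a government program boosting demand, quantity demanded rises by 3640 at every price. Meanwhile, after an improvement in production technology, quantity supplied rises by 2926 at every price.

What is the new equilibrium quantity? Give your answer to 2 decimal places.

6587.25

Before the shock: 12932 - 3P = 5P - 12980 ⇒ 25912 = 8P ⇒ P = 3239, Q = 3215.
After the shift, demand is Qd = 16572 - 3P and supply is Qs = 5P - 10054.
Equate the new curves: 16572 - 3P = 5P - 10054, giving 26626 = 8P, P = 3328.25, Q = 6587.25.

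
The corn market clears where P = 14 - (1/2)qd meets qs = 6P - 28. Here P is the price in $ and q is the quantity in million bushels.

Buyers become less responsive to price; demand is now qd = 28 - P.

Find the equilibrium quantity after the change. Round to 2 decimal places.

Initially, 28 - 2P = 6P - 28, so 56 = 8P and P = 7, q = 14.
The shock moves the curves to qd = 28 - P and qs = 6P - 28.
Equate the new curves: 28 - P = 6P - 28, giving 56 = 7P, P = 8, q = 20.

20.00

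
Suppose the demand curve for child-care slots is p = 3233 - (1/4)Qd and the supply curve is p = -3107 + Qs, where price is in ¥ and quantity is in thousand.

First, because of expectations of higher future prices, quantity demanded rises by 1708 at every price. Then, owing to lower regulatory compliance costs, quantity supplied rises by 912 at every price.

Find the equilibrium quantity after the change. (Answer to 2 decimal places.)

6143.20

Initially, 12932 - 4p = p + 3107, so 9825 = 5p and p = 1965, Q = 5072.
The shock moves the curves to Qd = 14640 - 4p and Qs = p + 4019.
Clearing the new market: 14640 - 4p = p + 4019, so p = 2124.2 and Q = 6143.2.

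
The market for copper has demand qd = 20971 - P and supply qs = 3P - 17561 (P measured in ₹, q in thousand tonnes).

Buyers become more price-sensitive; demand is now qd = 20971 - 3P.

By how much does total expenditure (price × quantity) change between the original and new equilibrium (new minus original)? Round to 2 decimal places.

Solve the original market: 20971 - P = 3P - 17561, hence P = 9633 and q = 11338.
The new curves are qd = 20971 - 3P (demand) and qs = 3P - 17561 (supply).
New equilibrium: 20971 - 3P = 3P - 17561 ⇒ 38532 = 6P ⇒ P = 6422, q = 1705.
Expenditure moves from 9633×11338 = 109218954 to 6422×1705 = 10949510; change = -98269444.00.

-98269444.00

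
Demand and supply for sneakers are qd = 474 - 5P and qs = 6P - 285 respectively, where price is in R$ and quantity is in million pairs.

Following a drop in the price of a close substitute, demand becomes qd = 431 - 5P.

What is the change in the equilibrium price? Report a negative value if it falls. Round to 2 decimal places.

-3.91

Original equilibrium: 474 - 5P = 6P - 285 gives 759 = 11P, so P = 69 and q = 129.
After the shift, demand is qd = 431 - 5P and supply is qs = 6P - 285.
New equilibrium: 431 - 5P = 6P - 285 ⇒ 716 = 11P ⇒ P = 716/11 ≈ 65.0909, q = 1161/11 ≈ 105.5455.
ΔP = 65.0909 − 69 = -3.91.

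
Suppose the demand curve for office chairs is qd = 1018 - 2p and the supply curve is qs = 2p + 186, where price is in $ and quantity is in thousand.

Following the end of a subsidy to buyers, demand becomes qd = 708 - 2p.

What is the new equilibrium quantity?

Initially, 1018 - 2p = 2p + 186, so 832 = 4p and p = 208, q = 602.
The shock moves the curves to qd = 708 - 2p and qs = 2p + 186.
New equilibrium: 708 - 2p = 2p + 186 ⇒ 522 = 4p ⇒ p = 130.5, q = 447.

447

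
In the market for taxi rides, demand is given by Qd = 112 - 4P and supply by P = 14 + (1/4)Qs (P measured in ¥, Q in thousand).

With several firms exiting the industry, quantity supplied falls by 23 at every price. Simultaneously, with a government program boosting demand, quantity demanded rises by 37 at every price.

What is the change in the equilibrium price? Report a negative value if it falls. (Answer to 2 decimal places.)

+7.50

Original equilibrium: 112 - 4P = 4P - 56 gives 168 = 8P, so P = 21 and Q = 28.
The new curves are Qd = 149 - 4P (demand) and Qs = 4P - 79 (supply).
Equate the new curves: 149 - 4P = 4P - 79, giving 228 = 8P, P = 28.5, Q = 35.
ΔP = 28.5 − 21 = +7.50.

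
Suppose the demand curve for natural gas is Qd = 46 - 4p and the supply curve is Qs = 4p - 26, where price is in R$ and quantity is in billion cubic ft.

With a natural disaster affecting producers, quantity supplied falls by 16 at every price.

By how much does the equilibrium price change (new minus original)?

Solve the original market: 46 - 4p = 4p - 26, hence p = 9 and Q = 10.
The shock moves the curves to Qd = 46 - 4p and Qs = 4p - 42.
New equilibrium: 46 - 4p = 4p - 42 ⇒ 88 = 8p ⇒ p = 11, Q = 2.
Δp = 11 − 9 = +2.

+2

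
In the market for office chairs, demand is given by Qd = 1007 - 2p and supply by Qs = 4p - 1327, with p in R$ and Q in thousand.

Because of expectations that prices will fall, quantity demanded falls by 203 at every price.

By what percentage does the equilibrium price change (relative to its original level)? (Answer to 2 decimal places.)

Initially, 1007 - 2p = 4p - 1327, so 2334 = 6p and p = 389, Q = 229.
The shock moves the curves to Qd = 804 - 2p and Qs = 4p - 1327.
Clearing the new market: 804 - 2p = 4p - 1327, so p = 2131/6 ≈ 355.1667 and Q = 281/3 ≈ 93.6667.
%Δp = (355.1667 − 389) / 389 × 100 = -8.70%.

-8.70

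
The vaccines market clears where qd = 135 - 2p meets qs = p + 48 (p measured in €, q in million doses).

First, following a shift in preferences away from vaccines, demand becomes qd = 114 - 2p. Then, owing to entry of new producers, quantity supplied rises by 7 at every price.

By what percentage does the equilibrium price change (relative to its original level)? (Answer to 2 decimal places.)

-32.18

Initially, 135 - 2p = p + 48, so 87 = 3p and p = 29, q = 77.
After the shift, demand is qd = 114 - 2p and supply is qs = p + 55.
New equilibrium: 114 - 2p = p + 55 ⇒ 59 = 3p ⇒ p = 59/3 ≈ 19.6667, q = 224/3 ≈ 74.6667.
%Δp = (19.6667 − 29) / 29 × 100 = -32.18%.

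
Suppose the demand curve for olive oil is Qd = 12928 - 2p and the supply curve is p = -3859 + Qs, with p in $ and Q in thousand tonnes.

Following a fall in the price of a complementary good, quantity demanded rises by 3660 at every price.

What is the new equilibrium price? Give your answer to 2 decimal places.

4243.00

Original equilibrium: 12928 - 2p = p + 3859 gives 9069 = 3p, so p = 3023 and Q = 6882.
With the change applied: demand Qd = 16588 - 2p, supply Qs = p + 3859.
Setting them equal: 16588 - 2p = p + 3859 → 12729 = 3p, so p = 4243 and Q = 8102.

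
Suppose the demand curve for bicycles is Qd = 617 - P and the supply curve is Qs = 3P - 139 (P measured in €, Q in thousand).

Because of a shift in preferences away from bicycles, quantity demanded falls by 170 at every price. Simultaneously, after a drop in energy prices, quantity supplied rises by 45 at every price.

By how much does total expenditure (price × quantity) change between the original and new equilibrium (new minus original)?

Initially, 617 - P = 3P - 139, so 756 = 4P and P = 189, Q = 428.
The new curves are Qd = 447 - P (demand) and Qs = 3P - 94 (supply).
New equilibrium: 447 - P = 3P - 94 ⇒ 541 = 4P ⇒ P = 135.25, Q = 311.75.
Expenditure moves from 189×428 = 80892 to 135.25×311.75 = 42164.1875; change = -38727.8125.

-38727.8125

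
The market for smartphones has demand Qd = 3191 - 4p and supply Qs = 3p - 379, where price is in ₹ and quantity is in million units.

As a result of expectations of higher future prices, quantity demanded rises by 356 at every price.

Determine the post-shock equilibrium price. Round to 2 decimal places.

560.86

Initially, 3191 - 4p = 3p - 379, so 3570 = 7p and p = 510, Q = 1151.
The shock moves the curves to Qd = 3547 - 4p and Qs = 3p - 379.
Clearing the new market: 3547 - 4p = 3p - 379, so p = 3926/7 ≈ 560.8571 and Q = 9125/7 ≈ 1303.5714.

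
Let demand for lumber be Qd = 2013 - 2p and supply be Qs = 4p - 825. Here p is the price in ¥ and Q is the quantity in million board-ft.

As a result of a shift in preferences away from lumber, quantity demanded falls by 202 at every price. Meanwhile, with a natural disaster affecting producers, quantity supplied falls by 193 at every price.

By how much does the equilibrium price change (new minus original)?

Solve the original market: 2013 - 2p = 4p - 825, hence p = 473 and Q = 1067.
After the shift, demand is Qd = 1811 - 2p and supply is Qs = 4p - 1018.
Equate the new curves: 1811 - 2p = 4p - 1018, giving 2829 = 6p, p = 471.5, Q = 868.
Δp = 471.5 − 473 = -1.5.

-1.5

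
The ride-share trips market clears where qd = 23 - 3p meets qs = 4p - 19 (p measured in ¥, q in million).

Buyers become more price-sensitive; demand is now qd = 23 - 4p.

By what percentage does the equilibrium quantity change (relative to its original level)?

Initially, 23 - 3p = 4p - 19, so 42 = 7p and p = 6, q = 5.
The shock moves the curves to qd = 23 - 4p and qs = 4p - 19.
Clearing the new market: 23 - 4p = 4p - 19, so p = 5.25 and q = 2.
%Δq = (2 − 5) / 5 × 100 = -60%.

-60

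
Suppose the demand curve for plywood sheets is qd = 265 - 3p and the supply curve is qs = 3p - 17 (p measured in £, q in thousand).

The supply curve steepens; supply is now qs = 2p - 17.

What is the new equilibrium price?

Solve the original market: 265 - 3p = 3p - 17, hence p = 47 and q = 124.
With the change applied: demand qd = 265 - 3p, supply qs = 2p - 17.
New equilibrium: 265 - 3p = 2p - 17 ⇒ 282 = 5p ⇒ p = 56.4, q = 95.8.

56.4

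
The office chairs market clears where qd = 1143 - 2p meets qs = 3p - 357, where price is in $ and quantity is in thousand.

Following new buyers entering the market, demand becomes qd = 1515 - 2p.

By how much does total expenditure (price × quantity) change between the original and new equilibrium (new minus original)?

+123965.28

Solve the original market: 1143 - 2p = 3p - 357, hence p = 300 and q = 543.
With the change applied: demand qd = 1515 - 2p, supply qs = 3p - 357.
Equate the new curves: 1515 - 2p = 3p - 357, giving 1872 = 5p, p = 374.4, q = 766.2.
Expenditure moves from 300×543 = 162900 to 374.4×766.2 = 286865.28; change = +123965.28.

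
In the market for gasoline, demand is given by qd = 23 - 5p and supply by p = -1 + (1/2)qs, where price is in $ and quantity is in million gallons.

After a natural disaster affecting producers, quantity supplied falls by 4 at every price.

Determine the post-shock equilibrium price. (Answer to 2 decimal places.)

3.57

Solve the original market: 23 - 5p = 2p + 2, hence p = 3 and q = 8.
The new curves are qd = 23 - 5p (demand) and qs = 2p - 2 (supply).
Setting them equal: 23 - 5p = 2p - 2 → 25 = 7p, so p = 25/7 ≈ 3.5714 and q = 36/7 ≈ 5.1429.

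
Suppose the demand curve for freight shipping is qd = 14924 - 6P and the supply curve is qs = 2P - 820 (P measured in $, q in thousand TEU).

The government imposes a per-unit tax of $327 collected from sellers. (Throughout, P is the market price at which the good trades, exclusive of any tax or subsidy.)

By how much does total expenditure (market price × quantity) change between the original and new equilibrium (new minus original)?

Before the shock: 14924 - 6P = 2P - 820 ⇒ 15744 = 8P ⇒ P = 1968, q = 3116.
Since sellers keep the price net of the tax, the effective supply curve becomes qs = 2P - 1474.
Setting them equal: 14924 - 6P = 2P - 1474 → 16398 = 8P, so P = 2049.75 and q = 2625.5.
Expenditure moves from 1968×3116 = 6132288 to 2049.75×2625.5 = 5381618.625; change = -750669.375.

-750669.375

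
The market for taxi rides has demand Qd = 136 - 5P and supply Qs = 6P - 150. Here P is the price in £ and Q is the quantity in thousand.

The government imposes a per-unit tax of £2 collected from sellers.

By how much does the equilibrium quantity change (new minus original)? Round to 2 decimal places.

Solve the original market: 136 - 5P = 6P - 150, hence P = 26 and Q = 6.
Since sellers keep the price net of the tax, the effective supply curve becomes Qs = 6P - 162.
Clearing the new market: 136 - 5P = 6P - 162, so P = 298/11 ≈ 27.0909 and Q = 6/11 ≈ 0.5455.
ΔQ = 0.5455 − 6 = -5.45.

-5.45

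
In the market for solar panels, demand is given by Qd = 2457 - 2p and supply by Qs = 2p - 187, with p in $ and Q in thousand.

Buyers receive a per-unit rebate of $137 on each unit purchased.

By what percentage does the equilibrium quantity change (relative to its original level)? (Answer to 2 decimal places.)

+12.07

Solve the original market: 2457 - 2p = 2p - 187, hence p = 661 and Q = 1135.
Since buyers' out-of-pocket price is the market price minus the rebate, the effective demand curve becomes Qd = 2731 - 2p.
Setting them equal: 2731 - 2p = 2p - 187 → 2918 = 4p, so p = 729.5 and Q = 1272.
%ΔQ = (1272 − 1135) / 1135 × 100 = +12.07%.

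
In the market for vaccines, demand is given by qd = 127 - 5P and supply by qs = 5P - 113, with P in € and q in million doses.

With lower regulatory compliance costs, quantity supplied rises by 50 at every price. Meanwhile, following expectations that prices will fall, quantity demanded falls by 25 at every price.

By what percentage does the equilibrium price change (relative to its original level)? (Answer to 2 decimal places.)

-31.25

Solve the original market: 127 - 5P = 5P - 113, hence P = 24 and q = 7.
After the shift, demand is qd = 102 - 5P and supply is qs = 5P - 63.
Clearing the new market: 102 - 5P = 5P - 63, so P = 16.5 and q = 19.5.
%ΔP = (16.5 − 24) / 24 × 100 = -31.25%.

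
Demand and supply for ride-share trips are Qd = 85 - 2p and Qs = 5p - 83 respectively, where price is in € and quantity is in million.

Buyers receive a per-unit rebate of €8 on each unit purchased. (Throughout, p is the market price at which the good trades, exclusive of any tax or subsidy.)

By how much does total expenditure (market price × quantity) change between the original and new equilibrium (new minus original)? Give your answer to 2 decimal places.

+384.98

Solve the original market: 85 - 2p = 5p - 83, hence p = 24 and Q = 37.
Since buyers' out-of-pocket price is the market price minus the rebate, the effective demand curve becomes Qd = 101 - 2p.
Clearing the new market: 101 - 2p = 5p - 83, so p = 184/7 ≈ 26.2857 and Q = 339/7 ≈ 48.4286.
Expenditure moves from 24×37 = 888 to 26.2857×48.4286 = 1272.9796; change = +384.98.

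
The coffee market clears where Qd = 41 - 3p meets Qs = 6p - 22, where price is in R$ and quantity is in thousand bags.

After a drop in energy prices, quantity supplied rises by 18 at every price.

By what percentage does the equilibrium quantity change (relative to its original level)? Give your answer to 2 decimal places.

Solve the original market: 41 - 3p = 6p - 22, hence p = 7 and Q = 20.
With the change applied: demand Qd = 41 - 3p, supply Qs = 6p - 4.
Setting them equal: 41 - 3p = 6p - 4 → 45 = 9p, so p = 5 and Q = 26.
%ΔQ = (26 − 20) / 20 × 100 = +30.00%.

+30.00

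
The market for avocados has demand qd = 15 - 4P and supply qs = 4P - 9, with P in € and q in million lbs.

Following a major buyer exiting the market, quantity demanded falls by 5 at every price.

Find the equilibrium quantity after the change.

Original equilibrium: 15 - 4P = 4P - 9 gives 24 = 8P, so P = 3 and q = 3.
With the change applied: demand qd = 10 - 4P, supply qs = 4P - 9.
Equate the new curves: 10 - 4P = 4P - 9, giving 19 = 8P, P = 2.375, q = 0.5.

0.5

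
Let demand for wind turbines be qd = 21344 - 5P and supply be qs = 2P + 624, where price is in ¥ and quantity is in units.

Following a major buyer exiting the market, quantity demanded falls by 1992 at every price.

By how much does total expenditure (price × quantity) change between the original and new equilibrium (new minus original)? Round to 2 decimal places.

Before the shock: 21344 - 5P = 2P + 624 ⇒ 20720 = 7P ⇒ P = 2960, q = 6544.
After the shift, demand is qd = 19352 - 5P and supply is qs = 2P + 624.
Clearing the new market: 19352 - 5P = 2P + 624, so P = 18728/7 ≈ 2675.4286 and q = 41824/7 ≈ 5974.8571.
Expenditure moves from 2960×6544 = 19370240 to 2675.4286×5974.8571 = 15985303.5102; change = -3384936.49.

-3384936.49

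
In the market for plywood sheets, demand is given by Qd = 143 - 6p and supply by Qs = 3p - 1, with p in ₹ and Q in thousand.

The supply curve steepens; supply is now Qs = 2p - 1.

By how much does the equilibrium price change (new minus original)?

Before the shock: 143 - 6p = 3p - 1 ⇒ 144 = 9p ⇒ p = 16, Q = 47.
After the shift, demand is Qd = 143 - 6p and supply is Qs = 2p - 1.
Equate the new curves: 143 - 6p = 2p - 1, giving 144 = 8p, p = 18, Q = 35.
Δp = 18 − 16 = +2.

+2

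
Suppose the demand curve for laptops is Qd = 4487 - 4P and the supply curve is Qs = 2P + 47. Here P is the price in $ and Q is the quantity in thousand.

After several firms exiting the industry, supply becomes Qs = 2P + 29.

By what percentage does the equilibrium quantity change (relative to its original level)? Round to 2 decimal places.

-0.79

Solve the original market: 4487 - 4P = 2P + 47, hence P = 740 and Q = 1527.
The shock moves the curves to Qd = 4487 - 4P and Qs = 2P + 29.
Setting them equal: 4487 - 4P = 2P + 29 → 4458 = 6P, so P = 743 and Q = 1515.
%ΔQ = (1515 − 1527) / 1527 × 100 = -0.79%.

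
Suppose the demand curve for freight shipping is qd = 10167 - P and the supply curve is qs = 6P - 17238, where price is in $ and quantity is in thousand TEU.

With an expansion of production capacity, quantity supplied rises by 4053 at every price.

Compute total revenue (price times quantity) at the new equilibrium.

Original equilibrium: 10167 - P = 6P - 17238 gives 27405 = 7P, so P = 3915 and q = 6252.
The new curves are qd = 10167 - P (demand) and qs = 6P - 13185 (supply).
New equilibrium: 10167 - P = 6P - 13185 ⇒ 23352 = 7P ⇒ P = 3336, q = 6831.
New expenditure = 3336 × 6831 = 22788216.

22788216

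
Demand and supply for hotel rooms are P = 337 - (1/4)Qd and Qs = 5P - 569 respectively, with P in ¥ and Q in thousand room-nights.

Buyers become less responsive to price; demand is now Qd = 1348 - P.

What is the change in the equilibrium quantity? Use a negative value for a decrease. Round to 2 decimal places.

Solve the original market: 1348 - 4P = 5P - 569, hence P = 213 and Q = 496.
The shock moves the curves to Qd = 1348 - P and Qs = 5P - 569.
Setting them equal: 1348 - P = 5P - 569 → 1917 = 6P, so P = 319.5 and Q = 1028.5.
ΔQ = 1028.5 − 496 = +532.50.

+532.50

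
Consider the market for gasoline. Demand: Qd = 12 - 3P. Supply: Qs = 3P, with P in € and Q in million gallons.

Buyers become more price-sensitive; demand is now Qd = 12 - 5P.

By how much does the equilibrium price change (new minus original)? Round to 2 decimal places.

Original equilibrium: 12 - 3P = 3P gives 12 = 6P, so P = 2 and Q = 6.
The shock moves the curves to Qd = 12 - 5P and Qs = 3P.
New equilibrium: 12 - 5P = 3P ⇒ 12 = 8P ⇒ P = 1.5, Q = 4.5.
ΔP = 1.5 − 2 = -0.50.

-0.50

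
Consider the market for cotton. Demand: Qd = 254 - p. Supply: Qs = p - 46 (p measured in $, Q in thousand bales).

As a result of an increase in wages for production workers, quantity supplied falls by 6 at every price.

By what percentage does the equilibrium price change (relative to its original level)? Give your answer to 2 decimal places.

Solve the original market: 254 - p = p - 46, hence p = 150 and Q = 104.
The shock moves the curves to Qd = 254 - p and Qs = p - 52.
Equate the new curves: 254 - p = p - 52, giving 306 = 2p, p = 153, Q = 101.
%Δp = (153 − 150) / 150 × 100 = +2.00%.

+2.00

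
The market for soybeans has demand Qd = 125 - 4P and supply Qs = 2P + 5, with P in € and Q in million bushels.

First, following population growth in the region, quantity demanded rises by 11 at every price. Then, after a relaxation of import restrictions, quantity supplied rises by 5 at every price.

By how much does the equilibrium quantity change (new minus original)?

Original equilibrium: 125 - 4P = 2P + 5 gives 120 = 6P, so P = 20 and Q = 45.
The shock moves the curves to Qd = 136 - 4P and Qs = 2P + 10.
Clearing the new market: 136 - 4P = 2P + 10, so P = 21 and Q = 52.
ΔQ = 52 − 45 = +7.

+7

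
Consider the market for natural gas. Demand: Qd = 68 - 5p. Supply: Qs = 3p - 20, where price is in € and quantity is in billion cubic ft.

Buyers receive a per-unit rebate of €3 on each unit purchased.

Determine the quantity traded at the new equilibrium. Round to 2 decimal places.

Before the shock: 68 - 5p = 3p - 20 ⇒ 88 = 8p ⇒ p = 11, Q = 13.
Since buyers' out-of-pocket price is the market price minus the rebate, the effective demand curve becomes Qd = 83 - 5p.
Equate the new curves: 83 - 5p = 3p - 20, giving 103 = 8p, p = 12.875, Q = 18.625.

18.63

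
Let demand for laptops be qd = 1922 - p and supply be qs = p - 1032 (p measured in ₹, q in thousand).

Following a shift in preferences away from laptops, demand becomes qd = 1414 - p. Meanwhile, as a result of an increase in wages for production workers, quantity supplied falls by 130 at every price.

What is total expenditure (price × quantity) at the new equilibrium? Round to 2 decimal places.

162288.00

Before the shock: 1922 - p = p - 1032 ⇒ 2954 = 2p ⇒ p = 1477, q = 445.
With the change applied: demand qd = 1414 - p, supply qs = p - 1162.
Clearing the new market: 1414 - p = p - 1162, so p = 1288 and q = 126.
New expenditure = 1288 × 126 = 162288.00.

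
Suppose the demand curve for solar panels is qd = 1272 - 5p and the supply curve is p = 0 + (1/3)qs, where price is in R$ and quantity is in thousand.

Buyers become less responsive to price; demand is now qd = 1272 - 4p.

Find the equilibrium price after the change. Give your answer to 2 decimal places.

Original equilibrium: 1272 - 5p = 3p gives 1272 = 8p, so p = 159 and q = 477.
The shock moves the curves to qd = 1272 - 4p and qs = 3p.
Setting them equal: 1272 - 4p = 3p → 1272 = 7p, so p = 1272/7 ≈ 181.7143 and q = 3816/7 ≈ 545.1429.

181.71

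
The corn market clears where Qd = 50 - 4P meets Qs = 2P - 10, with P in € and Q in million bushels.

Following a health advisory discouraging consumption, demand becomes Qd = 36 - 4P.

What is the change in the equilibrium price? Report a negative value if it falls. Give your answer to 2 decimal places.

-2.33

Before the shock: 50 - 4P = 2P - 10 ⇒ 60 = 6P ⇒ P = 10, Q = 10.
After the shift, demand is Qd = 36 - 4P and supply is Qs = 2P - 10.
New equilibrium: 36 - 4P = 2P - 10 ⇒ 46 = 6P ⇒ P = 23/3 ≈ 7.6667, Q = 16/3 ≈ 5.3333.
ΔP = 7.6667 − 10 = -2.33.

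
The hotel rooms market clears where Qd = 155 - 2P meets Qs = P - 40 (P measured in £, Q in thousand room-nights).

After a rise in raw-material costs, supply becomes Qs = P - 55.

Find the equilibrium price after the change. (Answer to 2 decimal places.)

70.00

Original equilibrium: 155 - 2P = P - 40 gives 195 = 3P, so P = 65 and Q = 25.
The new curves are Qd = 155 - 2P (demand) and Qs = P - 55 (supply).
Setting them equal: 155 - 2P = P - 55 → 210 = 3P, so P = 70 and Q = 15.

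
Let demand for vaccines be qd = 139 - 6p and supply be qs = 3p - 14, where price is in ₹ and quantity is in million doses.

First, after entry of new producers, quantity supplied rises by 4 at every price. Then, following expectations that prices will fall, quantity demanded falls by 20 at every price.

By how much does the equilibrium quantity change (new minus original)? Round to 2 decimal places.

-4.00

Before the shock: 139 - 6p = 3p - 14 ⇒ 153 = 9p ⇒ p = 17, q = 37.
With the change applied: demand qd = 119 - 6p, supply qs = 3p - 10.
Clearing the new market: 119 - 6p = 3p - 10, so p = 43/3 ≈ 14.3333 and q = 33.
Δq = 33 − 37 = -4.00.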